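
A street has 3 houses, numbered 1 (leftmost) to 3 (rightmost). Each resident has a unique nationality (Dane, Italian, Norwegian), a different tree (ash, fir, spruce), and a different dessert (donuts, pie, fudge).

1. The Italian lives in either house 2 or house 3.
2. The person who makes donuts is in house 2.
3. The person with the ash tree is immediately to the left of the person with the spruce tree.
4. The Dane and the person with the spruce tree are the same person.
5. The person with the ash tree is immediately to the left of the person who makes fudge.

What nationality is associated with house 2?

Clue 2: the person who makes donuts is in house 2.
The only nationality still possible for house 1 is Norwegian.
So house 1 gets pie for dessert.
That leaves fudge as the dessert for house 3.
Clue 5: the person with the ash tree is in house 2.
The only tree still possible for house 1 is fir.
The only tree still possible for house 3 is spruce.
The Dane is in house 3 (clue 4).
That leaves Italian as the nationality for house 2.
So: house 1 = Norwegian/fir/pie, house 2 = Italian/ash/donuts, house 3 = Dane/spruce/fudge.

Italian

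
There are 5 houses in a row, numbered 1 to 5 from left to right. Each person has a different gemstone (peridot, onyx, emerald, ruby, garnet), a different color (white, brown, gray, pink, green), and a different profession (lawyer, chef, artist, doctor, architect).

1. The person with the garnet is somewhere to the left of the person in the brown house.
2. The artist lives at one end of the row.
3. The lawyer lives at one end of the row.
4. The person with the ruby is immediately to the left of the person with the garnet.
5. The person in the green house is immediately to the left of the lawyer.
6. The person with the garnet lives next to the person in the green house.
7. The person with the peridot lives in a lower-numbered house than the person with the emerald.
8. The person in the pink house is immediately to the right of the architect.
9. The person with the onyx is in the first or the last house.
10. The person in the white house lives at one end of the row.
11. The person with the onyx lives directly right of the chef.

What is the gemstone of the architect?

The person in the green house is in house 4 (clue 5).
From clue 5, the lawyer must be in house 5.
By clue 6, the person with the garnet is in house 3.
From clue 11, the person with the onyx must be in house 5.
Clue 11 places the chef in house 4.
So house 1 gets artist for profession.
From clue 1, the person in the brown house must be in house 5.
From clue 4, the person with the ruby must be in house 2.
The person in the pink house is in house 3 (clue 8).
From clue 8, the architect must be in house 2.
House 1's gemstone must be peridot (nothing else left).
So house 4 gets emerald for gemstone.
House 2's color must be gray (nothing else left).
The only profession still possible for house 3 is doctor.
House 1 color: only white fits.
So: house 1 = peridot/white/artist, house 2 = ruby/gray/architect, house 3 = garnet/pink/doctor, house 4 = emerald/green/chef, house 5 = onyx/brown/lawyer.

ruby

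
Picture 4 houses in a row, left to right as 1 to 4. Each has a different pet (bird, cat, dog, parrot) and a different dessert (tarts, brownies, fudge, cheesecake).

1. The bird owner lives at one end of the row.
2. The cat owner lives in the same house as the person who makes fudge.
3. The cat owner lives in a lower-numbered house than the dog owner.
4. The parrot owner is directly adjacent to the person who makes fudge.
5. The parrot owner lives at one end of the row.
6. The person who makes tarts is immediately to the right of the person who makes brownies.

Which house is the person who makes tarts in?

4

House 2 pet: only cat fits.
That leaves dog as the pet for house 3.
Clue 2: the person who makes fudge is in house 2.
By clue 4, the parrot owner is in house 1.
That leaves bird as the pet for house 4.
Clue 6: the person who makes tarts is in house 4.
By clue 6, the person who makes brownies is in house 3.
So house 1 gets cheesecake for dessert.
So: house 1 = parrot/cheesecake, house 2 = cat/fudge, house 3 = dog/brownies, house 4 = bird/tarts.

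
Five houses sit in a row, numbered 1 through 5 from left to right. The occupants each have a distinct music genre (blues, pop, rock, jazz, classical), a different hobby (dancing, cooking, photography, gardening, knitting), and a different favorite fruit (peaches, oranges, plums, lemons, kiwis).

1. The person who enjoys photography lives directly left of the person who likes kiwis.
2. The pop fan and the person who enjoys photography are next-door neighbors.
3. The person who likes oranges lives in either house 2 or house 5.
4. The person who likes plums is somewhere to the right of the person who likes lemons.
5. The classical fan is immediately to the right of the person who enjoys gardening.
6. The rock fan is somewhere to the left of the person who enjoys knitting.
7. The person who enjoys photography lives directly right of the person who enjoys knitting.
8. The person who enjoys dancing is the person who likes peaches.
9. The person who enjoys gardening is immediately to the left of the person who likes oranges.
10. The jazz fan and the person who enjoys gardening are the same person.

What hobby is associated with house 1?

dancing

The classical fan is narrowed to house 2 or 5; consider each.
Placing it in house 2 leads to a contradiction, so it's in house 5.
Clue 5 places the person who enjoys gardening in house 4.
By clue 9, the person who likes oranges is in house 5.
The jazz fan is in house 4 (clue 10).
House 4's favorite fruit must be kiwis (nothing else left).
The pop fan is in house 2 (clue 2).
Clue 7 places the person who enjoys knitting in house 2.
So house 1 gets rock for music genre.
That leaves blues as the music genre for house 3.
That leaves photography as the hobby for house 3.
The only hobby still possible for house 5 is cooking.
The person who likes peaches is in house 1 (clue 8).
House 1 hobby: only dancing fits.
That leaves lemons as the favorite fruit for house 2.
So house 3 gets plums for favorite fruit.
So: house 1 = rock/dancing/peaches, house 2 = pop/knitting/lemons, house 3 = blues/photography/plums, house 4 = jazz/gardening/kiwis, house 5 = classical/cooking/oranges.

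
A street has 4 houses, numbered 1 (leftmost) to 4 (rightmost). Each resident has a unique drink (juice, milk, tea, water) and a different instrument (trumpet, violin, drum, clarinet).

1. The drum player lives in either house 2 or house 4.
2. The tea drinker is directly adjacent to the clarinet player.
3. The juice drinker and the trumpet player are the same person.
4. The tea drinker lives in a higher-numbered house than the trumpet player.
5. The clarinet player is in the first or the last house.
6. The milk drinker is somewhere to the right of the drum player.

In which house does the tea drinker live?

3

Clue 6: the drum player is in house 2.
By clue 4, the trumpet player is in house 1.
House 3's instrument must be violin (nothing else left).
So house 4 gets clarinet for instrument.
By clue 2, the tea drinker is in house 3.
The juice drinker is in house 1 (clue 3).
The only drink still possible for house 2 is water.
So house 4 gets milk for drink.
So: house 1 = juice/trumpet, house 2 = water/drum, house 3 = tea/violin, house 4 = milk/clarinet.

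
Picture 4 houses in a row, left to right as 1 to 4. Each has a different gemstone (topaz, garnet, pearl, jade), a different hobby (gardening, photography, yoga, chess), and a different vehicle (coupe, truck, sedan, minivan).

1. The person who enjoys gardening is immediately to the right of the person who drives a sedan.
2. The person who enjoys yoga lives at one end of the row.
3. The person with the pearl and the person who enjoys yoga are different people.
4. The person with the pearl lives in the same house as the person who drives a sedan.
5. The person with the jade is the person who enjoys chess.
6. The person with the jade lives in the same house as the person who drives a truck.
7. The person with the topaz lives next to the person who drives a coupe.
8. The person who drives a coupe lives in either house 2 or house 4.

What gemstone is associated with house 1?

jade

The person with the topaz is narrowed to house 1 or 3; consider each.
Placing it in house 1 leads to a contradiction, so it's in house 3.
That leaves minivan as the vehicle for house 3.
The person with the pearl is narrowed to house 1 or 2; consider each.
Placing it in house 1 leads to a contradiction, so it's in house 2.
Clue 4: the person who drives a sedan is in house 2.
The only vehicle still possible for house 1 is truck.
House 4's vehicle must be coupe (nothing else left).
Clue 1: the person who enjoys gardening is in house 3.
The person with the jade is in house 1 (clue 6).
House 4's gemstone must be garnet (nothing else left).
So house 2 gets photography for hobby.
From clue 5, the person who enjoys chess must be in house 1.
The only hobby still possible for house 4 is yoga.
So: house 1 = jade/chess/truck, house 2 = pearl/photography/sedan, house 3 = topaz/gardening/minivan, house 4 = garnet/yoga/coupe.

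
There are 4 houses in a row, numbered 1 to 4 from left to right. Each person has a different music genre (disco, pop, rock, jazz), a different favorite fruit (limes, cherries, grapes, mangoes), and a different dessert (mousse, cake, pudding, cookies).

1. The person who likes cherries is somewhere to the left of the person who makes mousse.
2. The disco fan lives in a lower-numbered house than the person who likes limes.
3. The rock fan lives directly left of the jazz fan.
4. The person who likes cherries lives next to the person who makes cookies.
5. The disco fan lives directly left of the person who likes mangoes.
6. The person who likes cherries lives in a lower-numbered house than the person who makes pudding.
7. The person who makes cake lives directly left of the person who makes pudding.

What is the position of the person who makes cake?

The disco fan is narrowed to house 1 or 2 or 3; consider each.
Placing it in house 1 and house 3 leads to a contradiction, so it's in house 2.
By clue 5, the person who likes mangoes is in house 3.
By clue 3, the rock fan is in house 3.
The jazz fan is in house 4 (clue 3).
The only music genre still possible for house 1 is pop.
House 4's favorite fruit must be limes (nothing else left).
The person who likes cherries is narrowed to house 1 or 2; consider each.
Placing it in house 1 leads to a contradiction, so it's in house 2.
So house 1 gets grapes for favorite fruit.
The only dessert still possible for house 1 is cookies.
House 2 dessert: only cake fits.
From clue 7, the person who makes pudding must be in house 3.
House 4 dessert: only mousse fits.
So: house 1 = pop/grapes/cookies, house 2 = disco/cherries/cake, house 3 = rock/mangoes/pudding, house 4 = jazz/limes/mousse.

2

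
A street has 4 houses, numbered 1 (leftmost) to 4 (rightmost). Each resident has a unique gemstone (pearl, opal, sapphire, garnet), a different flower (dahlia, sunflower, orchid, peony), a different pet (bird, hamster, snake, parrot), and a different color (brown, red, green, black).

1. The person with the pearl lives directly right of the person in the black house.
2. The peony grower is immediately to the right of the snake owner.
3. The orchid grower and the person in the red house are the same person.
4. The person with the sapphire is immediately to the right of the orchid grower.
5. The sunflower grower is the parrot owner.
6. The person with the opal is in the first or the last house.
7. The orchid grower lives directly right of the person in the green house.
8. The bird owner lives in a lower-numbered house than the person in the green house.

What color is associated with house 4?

brown

From clue 8, the bird owner must be in house 1.
From clue 8, the person in the green house must be in house 2.
The orchid grower is in house 3 (clue 3).
From clue 3, the person in the red house must be in house 3.
By clue 4, the person with the sapphire is in house 4.
House 3 gemstone: only garnet fits.
That leaves dahlia as the flower for house 1.
House 2's flower must be sunflower (nothing else left).
House 4's flower must be peony (nothing else left).
So house 1 gets black for color.
The only color still possible for house 4 is brown.
The snake owner is in house 3 (clue 2).
By clue 5, the parrot owner is in house 2.
That leaves opal as the gemstone for house 1.
House 2's gemstone must be pearl (nothing else left).
So house 4 gets hamster for pet.
So: house 1 = opal/dahlia/bird/black, house 2 = pearl/sunflower/parrot/green, house 3 = garnet/orchid/snake/red, house 4 = sapphire/peony/hamster/brown.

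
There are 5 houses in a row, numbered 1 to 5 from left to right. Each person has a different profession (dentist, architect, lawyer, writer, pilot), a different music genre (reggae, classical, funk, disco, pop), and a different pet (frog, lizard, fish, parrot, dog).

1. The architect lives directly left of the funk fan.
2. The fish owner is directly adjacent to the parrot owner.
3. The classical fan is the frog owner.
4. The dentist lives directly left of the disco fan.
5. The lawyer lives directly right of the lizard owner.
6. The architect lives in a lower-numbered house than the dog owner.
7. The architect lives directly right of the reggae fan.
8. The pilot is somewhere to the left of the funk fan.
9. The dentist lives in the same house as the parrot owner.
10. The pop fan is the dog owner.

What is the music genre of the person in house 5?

pop

The architect is narrowed to house 2 or 3 or 4; consider each.
Placing it in house 2 and house 4 leads to a contradiction, so it's in house 3.
Clue 1 places the funk fan in house 4.
Clue 7: the reggae fan is in house 2.
House 1's music genre must be classical (nothing else left).
House 3's music genre must be disco (nothing else left).
House 5's music genre must be pop (nothing else left).
By clue 3, the frog owner is in house 1.
The dentist is in house 2 (clue 4).
Clue 9 places the parrot owner in house 2.
Clue 10: the dog owner is in house 5.
House 1's profession must be pilot (nothing else left).
The fish owner is in house 3 (clue 2).
House 4 pet: only lizard fits.
By clue 5, the lawyer is in house 5.
The only profession still possible for house 4 is writer.
So: house 1 = pilot/classical/frog, house 2 = dentist/reggae/parrot, house 3 = architect/disco/fish, house 4 = writer/funk/lizard, house 5 = lawyer/pop/dog.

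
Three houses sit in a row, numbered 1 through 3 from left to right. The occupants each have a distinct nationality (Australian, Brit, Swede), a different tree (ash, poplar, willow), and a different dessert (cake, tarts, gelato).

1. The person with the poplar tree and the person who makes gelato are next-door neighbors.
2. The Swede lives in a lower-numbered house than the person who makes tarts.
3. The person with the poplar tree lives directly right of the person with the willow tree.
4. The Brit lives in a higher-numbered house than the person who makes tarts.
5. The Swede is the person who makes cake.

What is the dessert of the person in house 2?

The Brit is in house 3 (clue 4).
Clue 4 places the person who makes tarts in house 2.
That leaves gelato as the dessert for house 3.
By clue 1, the person with the poplar tree is in house 2.
Clue 2: the Swede is in house 1.
By clue 3, the person with the willow tree is in house 1.
House 2 nationality: only Australian fits.
So house 3 gets ash for tree.
House 1 dessert: only cake fits.
So: house 1 = Swede/willow/cake, house 2 = Australian/poplar/tarts, house 3 = Brit/ash/gelato.

tarts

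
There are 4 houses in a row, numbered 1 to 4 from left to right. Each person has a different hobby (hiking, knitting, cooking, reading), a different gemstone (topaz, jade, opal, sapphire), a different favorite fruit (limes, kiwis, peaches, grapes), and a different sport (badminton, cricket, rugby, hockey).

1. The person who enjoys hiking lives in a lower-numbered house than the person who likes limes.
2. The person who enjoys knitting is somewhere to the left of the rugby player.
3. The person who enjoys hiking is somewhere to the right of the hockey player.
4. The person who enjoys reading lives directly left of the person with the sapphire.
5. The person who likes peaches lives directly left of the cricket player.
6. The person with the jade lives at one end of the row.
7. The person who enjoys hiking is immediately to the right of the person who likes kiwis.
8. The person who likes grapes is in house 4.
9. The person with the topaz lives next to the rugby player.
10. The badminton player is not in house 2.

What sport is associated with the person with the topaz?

cricket

The person who likes grapes is in house 4 (clue 8).
So house 4 gets cooking for hobby.
By clue 1, the person who enjoys hiking is in house 2.
By clue 1, the person who likes limes is in house 3.
By clue 3, the hockey player is in house 1.
The person who likes kiwis is in house 1 (clue 7).
So house 2 gets peaches for favorite fruit.
By clue 5, the cricket player is in house 3.
So house 2 gets rugby for sport.
The only sport still possible for house 4 is badminton.
From clue 2, the person who enjoys knitting must be in house 1.
That leaves reading as the hobby for house 3.
Clue 4 places the person with the sapphire in house 4.
The only gemstone still possible for house 2 is opal.
That leaves topaz as the gemstone for house 3.
House 1's gemstone must be jade (nothing else left).
So: house 1 = knitting/jade/kiwis/hockey, house 2 = hiking/opal/peaches/rugby, house 3 = reading/topaz/limes/cricket, house 4 = cooking/sapphire/grapes/badminton.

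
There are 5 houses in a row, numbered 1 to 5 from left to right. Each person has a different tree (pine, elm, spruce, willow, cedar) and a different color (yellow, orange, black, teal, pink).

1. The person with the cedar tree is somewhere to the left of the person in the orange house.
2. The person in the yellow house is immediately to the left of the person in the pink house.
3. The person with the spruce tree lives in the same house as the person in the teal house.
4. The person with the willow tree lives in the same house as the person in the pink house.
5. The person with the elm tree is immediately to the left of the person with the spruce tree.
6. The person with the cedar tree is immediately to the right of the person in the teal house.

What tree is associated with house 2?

spruce

The person with the cedar tree is narrowed to house 3 or 4; consider each.
Placing it in house 4 leads to a contradiction, so it's in house 3.
The person in the teal house is in house 2 (clue 6).
The person with the elm tree is in house 1 (clue 5).
House 2's tree must be spruce (nothing else left).
House 1's color must be black (nothing else left).
So house 3 gets yellow for color.
Clue 2 places the person in the pink house in house 4.
By clue 4, the person with the willow tree is in house 4.
House 5's tree must be pine (nothing else left).
That leaves orange as the color for house 5.
So: house 1 = elm/black, house 2 = spruce/teal, house 3 = cedar/yellow, house 4 = willow/pink, house 5 = pine/orange.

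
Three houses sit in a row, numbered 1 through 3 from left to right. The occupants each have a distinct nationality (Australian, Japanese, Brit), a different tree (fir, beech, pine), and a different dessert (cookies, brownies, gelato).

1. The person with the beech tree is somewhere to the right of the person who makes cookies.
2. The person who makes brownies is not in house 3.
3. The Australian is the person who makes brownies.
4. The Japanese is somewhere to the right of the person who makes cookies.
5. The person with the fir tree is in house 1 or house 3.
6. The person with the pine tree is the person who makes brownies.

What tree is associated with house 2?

pine

House 3 dessert: only gelato fits.
The Australian is narrowed to house 1 or 2; consider each.
Placing it in house 1 leads to a contradiction, so it's in house 2.
From clue 3, the person who makes brownies must be in house 2.
Clue 6 places the person with the pine tree in house 2.
The only nationality still possible for house 1 is Brit.
So house 3 gets Japanese for nationality.
So house 1 gets fir for tree.
House 3's tree must be beech (nothing else left).
The only dessert still possible for house 1 is cookies.
So: house 1 = Brit/fir/cookies, house 2 = Australian/pine/brownies, house 3 = Japanese/beech/gelato.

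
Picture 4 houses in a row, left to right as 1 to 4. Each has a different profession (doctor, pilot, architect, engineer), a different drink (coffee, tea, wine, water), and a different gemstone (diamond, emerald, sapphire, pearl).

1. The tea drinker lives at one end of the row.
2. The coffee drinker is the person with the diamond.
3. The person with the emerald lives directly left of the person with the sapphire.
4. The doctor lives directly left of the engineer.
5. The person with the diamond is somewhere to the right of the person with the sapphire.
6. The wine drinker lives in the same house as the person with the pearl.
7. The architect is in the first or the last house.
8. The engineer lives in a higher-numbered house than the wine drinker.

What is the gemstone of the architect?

So house 4 gets diamond for gemstone.
The coffee drinker is in house 4 (clue 2).
House 1's drink must be tea (nothing else left).
So house 1 gets emerald for gemstone.
From clue 3, the person with the sapphire must be in house 2.
The only gemstone still possible for house 3 is pearl.
By clue 6, the wine drinker is in house 3.
The engineer is in house 4 (clue 8).
The only drink still possible for house 2 is water.
From clue 4, the doctor must be in house 3.
The only profession still possible for house 1 is architect.
The only profession still possible for house 2 is pilot.
So: house 1 = architect/tea/emerald, house 2 = pilot/water/sapphire, house 3 = doctor/wine/pearl, house 4 = engineer/coffee/diamond.

emerald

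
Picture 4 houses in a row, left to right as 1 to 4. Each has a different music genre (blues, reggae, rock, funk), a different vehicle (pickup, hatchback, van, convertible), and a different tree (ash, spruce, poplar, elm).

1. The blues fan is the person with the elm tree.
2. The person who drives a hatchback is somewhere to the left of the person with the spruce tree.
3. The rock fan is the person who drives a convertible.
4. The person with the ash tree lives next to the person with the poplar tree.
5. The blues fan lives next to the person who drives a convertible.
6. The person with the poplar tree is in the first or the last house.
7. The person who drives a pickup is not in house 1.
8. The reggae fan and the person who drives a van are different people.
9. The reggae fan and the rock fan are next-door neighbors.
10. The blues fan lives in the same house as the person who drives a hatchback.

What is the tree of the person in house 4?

The person with the ash tree is narrowed to house 2 or 3; consider each.
Placing it in house 2 leads to a contradiction, so it's in house 3.
Clue 4: the person with the poplar tree is in house 4.
That leaves elm as the tree for house 1.
House 2 tree: only spruce fits.
By clue 1, the blues fan is in house 1.
From clue 2, the person who drives a hatchback must be in house 1.
The person who drives a convertible is in house 2 (clue 5).
The rock fan is in house 2 (clue 3).
Clue 9 places the reggae fan in house 3.
That leaves funk as the music genre for house 4.
Clue 8 places the person who drives a van in house 4.
That leaves pickup as the vehicle for house 3.
So: house 1 = blues/hatchback/elm, house 2 = rock/convertible/spruce, house 3 = reggae/pickup/ash, house 4 = funk/van/poplar.

poplar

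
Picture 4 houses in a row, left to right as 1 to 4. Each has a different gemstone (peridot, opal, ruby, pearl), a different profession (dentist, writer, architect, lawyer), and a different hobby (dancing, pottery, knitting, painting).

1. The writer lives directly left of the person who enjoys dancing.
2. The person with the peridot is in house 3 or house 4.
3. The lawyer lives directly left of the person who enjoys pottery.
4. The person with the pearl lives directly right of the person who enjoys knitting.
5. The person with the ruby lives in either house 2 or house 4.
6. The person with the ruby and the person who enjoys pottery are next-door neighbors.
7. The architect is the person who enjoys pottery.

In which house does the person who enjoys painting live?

Clue 6: the person who enjoys pottery is in house 3.
The architect is in house 3 (clue 7).
That leaves opal as the gemstone for house 1.
House 4's profession must be dentist (nothing else left).
Clue 1: the writer is in house 1.
By clue 1, the person who enjoys dancing is in house 2.
Clue 3: the lawyer is in house 2.
So house 1 gets knitting for hobby.
House 4 hobby: only painting fits.
From clue 4, the person with the pearl must be in house 2.
House 3 gemstone: only peridot fits.
House 4's gemstone must be ruby (nothing else left).
So: house 1 = opal/writer/knitting, house 2 = pearl/lawyer/dancing, house 3 = peridot/architect/pottery, house 4 = ruby/dentist/painting.

4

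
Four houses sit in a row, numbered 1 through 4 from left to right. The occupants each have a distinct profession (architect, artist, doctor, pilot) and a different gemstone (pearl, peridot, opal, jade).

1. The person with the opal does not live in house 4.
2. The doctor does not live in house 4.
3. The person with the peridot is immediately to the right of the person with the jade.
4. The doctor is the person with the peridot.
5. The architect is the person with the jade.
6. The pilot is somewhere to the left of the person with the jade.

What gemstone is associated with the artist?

The only profession still possible for house 4 is artist.
House 4 gemstone: only pearl fits.
By clue 3, the person with the peridot is in house 3.
The person with the jade is in house 2 (clue 3).
The doctor is in house 3 (clue 4).
Clue 5 places the architect in house 2.
Clue 6: the pilot is in house 1.
So house 1 gets opal for gemstone.
So: house 1 = pilot/opal, house 2 = architect/jade, house 3 = doctor/peridot, house 4 = artist/pearl.

pearl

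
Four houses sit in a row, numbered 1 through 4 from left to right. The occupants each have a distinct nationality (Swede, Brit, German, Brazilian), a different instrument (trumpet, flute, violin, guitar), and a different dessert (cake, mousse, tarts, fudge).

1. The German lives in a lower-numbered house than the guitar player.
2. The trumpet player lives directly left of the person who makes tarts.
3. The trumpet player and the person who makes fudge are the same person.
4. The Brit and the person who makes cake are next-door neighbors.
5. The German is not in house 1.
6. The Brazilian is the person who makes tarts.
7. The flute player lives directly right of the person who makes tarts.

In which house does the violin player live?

2

The Brazilian is narrowed to house 2 or 3; consider each.
Placing it in house 3 leads to a contradiction, so it's in house 2.
By clue 6, the person who makes tarts is in house 2.
The flute player is in house 3 (clue 7).
So house 4 gets guitar for instrument.
So house 1 gets fudge for dessert.
By clue 2, the trumpet player is in house 1.
So house 1 gets Swede for nationality.
House 3's nationality must be German (nothing else left).
The only nationality still possible for house 4 is Brit.
So house 2 gets violin for instrument.
By clue 4, the person who makes cake is in house 3.
That leaves mousse as the dessert for house 4.
So: house 1 = Swede/trumpet/fudge, house 2 = Brazilian/violin/tarts, house 3 = German/flute/cake, house 4 = Brit/guitar/mousse.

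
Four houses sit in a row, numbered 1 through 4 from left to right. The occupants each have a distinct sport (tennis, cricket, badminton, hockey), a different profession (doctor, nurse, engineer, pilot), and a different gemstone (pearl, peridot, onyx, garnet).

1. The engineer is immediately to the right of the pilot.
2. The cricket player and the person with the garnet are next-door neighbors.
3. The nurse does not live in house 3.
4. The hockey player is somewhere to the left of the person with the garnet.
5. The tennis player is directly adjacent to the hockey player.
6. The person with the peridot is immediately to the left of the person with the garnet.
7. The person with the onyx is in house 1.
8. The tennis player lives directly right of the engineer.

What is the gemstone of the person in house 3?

Clue 7: the person with the onyx is in house 1.
That leaves badminton as the sport for house 1.
The hockey player is narrowed to house 2 or 3; consider each.
Placing it in house 3 leads to a contradiction, so it's in house 2.
Clue 5: the tennis player is in house 3.
Clue 8: the engineer is in house 2.
That leaves cricket as the sport for house 4.
House 1 profession: only pilot fits.
The only profession still possible for house 3 is doctor.
House 4 profession: only nurse fits.
From clue 2, the person with the garnet must be in house 3.
From clue 6, the person with the peridot must be in house 2.
House 4's gemstone must be pearl (nothing else left).
So: house 1 = badminton/pilot/onyx, house 2 = hockey/engineer/peridot, house 3 = tennis/doctor/garnet, house 4 = cricket/nurse/pearl.

garnet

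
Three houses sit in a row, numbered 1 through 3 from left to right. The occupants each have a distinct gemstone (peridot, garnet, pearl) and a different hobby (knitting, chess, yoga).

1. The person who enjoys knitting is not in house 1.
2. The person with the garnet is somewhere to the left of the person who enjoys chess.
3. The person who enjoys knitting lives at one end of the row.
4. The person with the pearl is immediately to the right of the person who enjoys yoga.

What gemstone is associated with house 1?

Clue 3: the person who enjoys knitting is in house 3.
House 1's hobby must be yoga (nothing else left).
The only hobby still possible for house 2 is chess.
By clue 2, the person with the garnet is in house 1.
By clue 4, the person with the pearl is in house 2.
House 3's gemstone must be peridot (nothing else left).
So: house 1 = garnet/yoga, house 2 = pearl/chess, house 3 = peridot/knitting.

garnet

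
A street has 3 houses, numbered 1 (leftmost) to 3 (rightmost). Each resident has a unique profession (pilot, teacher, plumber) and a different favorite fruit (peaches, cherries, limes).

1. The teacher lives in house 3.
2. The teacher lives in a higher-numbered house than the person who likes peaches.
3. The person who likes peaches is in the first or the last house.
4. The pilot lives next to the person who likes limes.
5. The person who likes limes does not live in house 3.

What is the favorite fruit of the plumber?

By clue 1, the teacher is in house 3.
The person who likes peaches is in house 1 (clue 3).
That leaves limes as the favorite fruit for house 2.
House 3's favorite fruit must be cherries (nothing else left).
By clue 4, the pilot is in house 1.
The only profession still possible for house 2 is plumber.
So: house 1 = pilot/peaches, house 2 = plumber/limes, house 3 = teacher/cherries.

limes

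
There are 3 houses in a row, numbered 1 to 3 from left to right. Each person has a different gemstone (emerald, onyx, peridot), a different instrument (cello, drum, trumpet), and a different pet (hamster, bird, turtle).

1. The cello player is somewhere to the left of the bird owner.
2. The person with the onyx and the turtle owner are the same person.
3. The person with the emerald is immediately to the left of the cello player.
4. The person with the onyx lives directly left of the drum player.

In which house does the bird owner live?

Clue 3 places the person with the emerald in house 1.
The cello player is in house 2 (clue 3).
House 2 gemstone: only onyx fits.
That leaves peridot as the gemstone for house 3.
That leaves trumpet as the instrument for house 1.
House 3 instrument: only drum fits.
From clue 1, the bird owner must be in house 3.
From clue 2, the turtle owner must be in house 2.
House 1 pet: only hamster fits.
So: house 1 = emerald/trumpet/hamster, house 2 = onyx/cello/turtle, house 3 = peridot/drum/bird.

3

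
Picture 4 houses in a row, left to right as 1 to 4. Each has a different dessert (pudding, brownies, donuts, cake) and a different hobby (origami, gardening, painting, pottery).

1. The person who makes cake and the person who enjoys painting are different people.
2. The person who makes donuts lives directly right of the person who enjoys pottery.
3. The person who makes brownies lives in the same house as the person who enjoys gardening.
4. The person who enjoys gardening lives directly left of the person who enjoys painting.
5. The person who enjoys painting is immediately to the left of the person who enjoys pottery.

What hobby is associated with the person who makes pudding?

Clue 5 places the person who enjoys painting in house 2.
Clue 5: the person who enjoys pottery is in house 3.
So house 4 gets origami for hobby.
Clue 2: the person who makes donuts is in house 4.
From clue 3, the person who makes brownies must be in house 1.
House 2 dessert: only pudding fits.
So house 3 gets cake for dessert.
So house 1 gets gardening for hobby.
So: house 1 = brownies/gardening, house 2 = pudding/painting, house 3 = cake/pottery, house 4 = donuts/origami.

painting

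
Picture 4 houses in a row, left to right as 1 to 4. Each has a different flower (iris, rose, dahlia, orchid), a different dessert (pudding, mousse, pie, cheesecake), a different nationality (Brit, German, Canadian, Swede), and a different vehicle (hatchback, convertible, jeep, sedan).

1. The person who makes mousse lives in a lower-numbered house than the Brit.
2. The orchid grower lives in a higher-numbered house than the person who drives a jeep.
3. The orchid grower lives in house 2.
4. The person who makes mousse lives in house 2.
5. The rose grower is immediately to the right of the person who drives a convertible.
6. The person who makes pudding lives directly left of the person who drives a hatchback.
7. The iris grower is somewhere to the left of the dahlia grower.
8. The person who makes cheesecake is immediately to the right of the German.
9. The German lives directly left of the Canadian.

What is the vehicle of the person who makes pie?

The orchid grower is in house 2 (clue 3).
The person who makes mousse is in house 2 (clue 4).
House 1 flower: only iris fits.
By clue 2, the person who drives a jeep is in house 1.
House 1's nationality must be Swede (nothing else left).
House 2 nationality: only German fits.
From clue 8, the person who makes cheesecake must be in house 3.
The Canadian is in house 3 (clue 9).
House 4's dessert must be pie (nothing else left).
So house 4 gets Brit for nationality.
By clue 6, the person who drives a hatchback is in house 2.
The only dessert still possible for house 1 is pudding.
That leaves convertible as the vehicle for house 3.
The only vehicle still possible for house 4 is sedan.
Clue 5: the rose grower is in house 4.
The only flower still possible for house 3 is dahlia.
So: house 1 = iris/pudding/Swede/jeep, house 2 = orchid/mousse/German/hatchback, house 3 = dahlia/cheesecake/Canadian/convertible, house 4 = rose/pie/Brit/sedan.

sedan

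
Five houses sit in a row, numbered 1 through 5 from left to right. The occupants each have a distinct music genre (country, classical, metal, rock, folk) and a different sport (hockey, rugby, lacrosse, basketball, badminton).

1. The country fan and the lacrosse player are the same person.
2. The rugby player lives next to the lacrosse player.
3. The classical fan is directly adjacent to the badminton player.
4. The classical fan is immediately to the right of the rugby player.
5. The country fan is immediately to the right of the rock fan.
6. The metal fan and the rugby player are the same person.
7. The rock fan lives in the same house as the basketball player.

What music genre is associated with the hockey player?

The classical fan is narrowed to house 2 or 3 or 4 or 5; consider each.
Placing it in house 2 and house 3 and house 5 leads to a contradiction, so it's in house 4.
By clue 4, the rugby player is in house 3.
By clue 6, the metal fan is in house 3.
That leaves badminton as the sport for house 5.
The country fan is in house 2 (clue 1).
The lacrosse player is in house 2 (clue 1).
Clue 5: the rock fan is in house 1.
Clue 7 places the basketball player in house 1.
The only music genre still possible for house 5 is folk.
House 4 sport: only hockey fits.
So: house 1 = rock/basketball, house 2 = country/lacrosse, house 3 = metal/rugby, house 4 = classical/hockey, house 5 = folk/badminton.

classical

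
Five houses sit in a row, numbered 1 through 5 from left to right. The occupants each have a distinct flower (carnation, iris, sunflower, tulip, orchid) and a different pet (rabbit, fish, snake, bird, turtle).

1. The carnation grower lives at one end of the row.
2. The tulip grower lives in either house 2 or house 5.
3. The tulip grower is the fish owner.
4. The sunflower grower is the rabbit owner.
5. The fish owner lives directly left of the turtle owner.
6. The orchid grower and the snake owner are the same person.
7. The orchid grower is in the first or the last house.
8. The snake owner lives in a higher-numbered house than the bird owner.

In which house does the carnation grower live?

1

From clue 5, the fish owner must be in house 2.
By clue 5, the turtle owner is in house 3.
From clue 3, the tulip grower must be in house 2.
Clue 6: the orchid grower is in house 5.
The snake owner is in house 5 (clue 6).
House 3's flower must be iris (nothing else left).
House 4's flower must be sunflower (nothing else left).
By clue 4, the rabbit owner is in house 4.
That leaves carnation as the flower for house 1.
House 1's pet must be bird (nothing else left).
So: house 1 = carnation/bird, house 2 = tulip/fish, house 3 = iris/turtle, house 4 = sunflower/rabbit, house 5 = orchid/snake.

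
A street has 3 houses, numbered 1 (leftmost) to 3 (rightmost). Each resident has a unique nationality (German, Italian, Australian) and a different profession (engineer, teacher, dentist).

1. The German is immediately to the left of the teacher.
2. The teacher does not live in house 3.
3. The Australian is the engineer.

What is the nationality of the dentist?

By clue 2, the teacher is in house 2.
From clue 1, the German must be in house 1.
House 2 nationality: only Italian fits.
That leaves Australian as the nationality for house 3.
The engineer is in house 3 (clue 3).
That leaves dentist as the profession for house 1.
So: house 1 = German/dentist, house 2 = Italian/teacher, house 3 = Australian/engineer.

German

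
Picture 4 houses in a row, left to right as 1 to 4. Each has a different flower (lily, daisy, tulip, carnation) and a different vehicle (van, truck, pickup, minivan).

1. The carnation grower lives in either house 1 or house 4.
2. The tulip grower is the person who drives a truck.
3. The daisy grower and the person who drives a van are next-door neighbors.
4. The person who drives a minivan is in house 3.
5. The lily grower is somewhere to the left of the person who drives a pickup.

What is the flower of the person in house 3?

Clue 4 places the person who drives a minivan in house 3.
The carnation grower is narrowed to house 1 or 4; consider each.
Placing it in house 1 leads to a contradiction, so it's in house 4.
The tulip grower is narrowed to house 1 or 2; consider each.
Placing it in house 2 leads to a contradiction, so it's in house 1.
The person who drives a truck is in house 1 (clue 2).
Clue 3: the daisy grower is in house 3.
By clue 5, the person who drives a pickup is in house 4.
So house 2 gets lily for flower.
House 2's vehicle must be van (nothing else left).
So: house 1 = tulip/truck, house 2 = lily/van, house 3 = daisy/minivan, house 4 = carnation/pickup.

daisy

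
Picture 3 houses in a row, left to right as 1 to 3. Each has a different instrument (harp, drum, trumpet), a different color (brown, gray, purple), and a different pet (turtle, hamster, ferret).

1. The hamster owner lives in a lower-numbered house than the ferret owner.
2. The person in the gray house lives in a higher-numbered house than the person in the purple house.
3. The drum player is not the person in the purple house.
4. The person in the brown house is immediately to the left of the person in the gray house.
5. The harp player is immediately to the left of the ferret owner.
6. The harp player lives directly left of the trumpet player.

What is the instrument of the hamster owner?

harp

House 3 color: only gray fits.
From clue 4, the person in the brown house must be in house 2.
So house 1 gets purple for color.
House 1 instrument: only harp fits.
By clue 5, the ferret owner is in house 2.
From clue 6, the trumpet player must be in house 2.
So house 3 gets drum for instrument.
House 3 pet: only turtle fits.
So house 1 gets hamster for pet.
So: house 1 = harp/purple/hamster, house 2 = trumpet/brown/ferret, house 3 = drum/gray/turtle.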